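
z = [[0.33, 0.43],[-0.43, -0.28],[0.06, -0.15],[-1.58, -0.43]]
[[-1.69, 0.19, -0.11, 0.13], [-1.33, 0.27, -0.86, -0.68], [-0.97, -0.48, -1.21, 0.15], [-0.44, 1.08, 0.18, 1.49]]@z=[[-0.85, -0.82], [0.47, -0.23], [-0.42, -0.17], [-2.95, -1.16]]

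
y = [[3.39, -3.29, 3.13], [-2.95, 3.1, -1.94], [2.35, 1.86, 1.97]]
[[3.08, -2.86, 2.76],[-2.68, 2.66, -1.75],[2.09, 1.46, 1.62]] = y@[[0.89, -0.01, 0.01], [-0.01, 0.83, -0.03], [0.01, -0.03, 0.84]]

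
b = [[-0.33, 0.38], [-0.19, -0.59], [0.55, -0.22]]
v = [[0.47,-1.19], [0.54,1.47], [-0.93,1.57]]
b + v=[[0.14, -0.81], [0.35, 0.88], [-0.38, 1.35]]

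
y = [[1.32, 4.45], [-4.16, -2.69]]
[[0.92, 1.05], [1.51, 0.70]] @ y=[[-3.15,1.27], [-0.92,4.84]]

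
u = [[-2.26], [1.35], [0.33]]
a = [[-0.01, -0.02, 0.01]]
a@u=[[-0.00]]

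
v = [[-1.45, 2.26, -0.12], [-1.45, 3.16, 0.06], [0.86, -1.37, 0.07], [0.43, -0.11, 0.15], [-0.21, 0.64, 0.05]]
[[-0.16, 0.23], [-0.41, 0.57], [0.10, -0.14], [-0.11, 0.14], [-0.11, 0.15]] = v @ [[-0.13, 0.18], [-0.18, 0.25], [-0.46, 0.63]]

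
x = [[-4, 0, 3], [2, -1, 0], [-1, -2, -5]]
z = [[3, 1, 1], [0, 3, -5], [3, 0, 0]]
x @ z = [[-3, -4, -4], [6, -1, 7], [-18, -7, 9]]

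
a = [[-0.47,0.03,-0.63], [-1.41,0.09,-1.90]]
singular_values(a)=[2.49, 0.0]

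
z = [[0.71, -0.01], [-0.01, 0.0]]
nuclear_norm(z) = 0.71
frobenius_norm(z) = 0.71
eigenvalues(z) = [0.71, -0.0]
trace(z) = 0.71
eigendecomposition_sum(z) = [[0.71, -0.01], [-0.01, 0.0]] + [[-0.0, -0.0],[-0.00, -0.0]]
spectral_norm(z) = 0.71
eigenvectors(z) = [[1.0,  0.01],  [-0.01,  1.00]]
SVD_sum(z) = [[0.71, -0.01], [-0.01, 0.0]] + [[-0.00, -0.00],[-0.0, -0.00]]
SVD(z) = [[-1.0, 0.01], [0.01, 1.00]] @ diag([0.7101408171415952, 0.0001408171415952577]) @ [[-1.00,0.01], [-0.01,-1.00]]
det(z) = -0.00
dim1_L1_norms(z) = [0.72, 0.01]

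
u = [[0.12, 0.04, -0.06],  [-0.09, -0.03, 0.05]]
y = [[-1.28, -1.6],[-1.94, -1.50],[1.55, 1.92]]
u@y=[[-0.32, -0.37], [0.25, 0.28]]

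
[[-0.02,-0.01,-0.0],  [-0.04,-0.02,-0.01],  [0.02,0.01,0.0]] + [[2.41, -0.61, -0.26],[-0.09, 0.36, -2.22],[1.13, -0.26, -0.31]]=[[2.39, -0.62, -0.26], [-0.13, 0.34, -2.23], [1.15, -0.25, -0.31]]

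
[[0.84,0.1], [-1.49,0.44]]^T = [[0.84, -1.49], [0.1, 0.44]]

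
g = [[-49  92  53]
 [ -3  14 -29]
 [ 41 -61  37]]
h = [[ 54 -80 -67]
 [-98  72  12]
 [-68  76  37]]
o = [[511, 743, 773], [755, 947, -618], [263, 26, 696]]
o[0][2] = 773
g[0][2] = 53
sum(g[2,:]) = 17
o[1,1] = 947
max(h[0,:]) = 54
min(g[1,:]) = -29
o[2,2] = 696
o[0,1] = 743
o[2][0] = 263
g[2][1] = -61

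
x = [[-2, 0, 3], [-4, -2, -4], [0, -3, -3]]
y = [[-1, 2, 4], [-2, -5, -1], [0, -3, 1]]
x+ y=[[-3, 2, 7], [-6, -7, -5], [0, -6, -2]]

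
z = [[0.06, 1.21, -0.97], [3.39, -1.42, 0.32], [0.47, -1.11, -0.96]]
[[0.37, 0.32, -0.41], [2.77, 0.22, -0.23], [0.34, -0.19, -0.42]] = z @ [[0.90, 0.17, -0.11], [0.17, 0.25, -0.01], [-0.11, -0.01, 0.4]]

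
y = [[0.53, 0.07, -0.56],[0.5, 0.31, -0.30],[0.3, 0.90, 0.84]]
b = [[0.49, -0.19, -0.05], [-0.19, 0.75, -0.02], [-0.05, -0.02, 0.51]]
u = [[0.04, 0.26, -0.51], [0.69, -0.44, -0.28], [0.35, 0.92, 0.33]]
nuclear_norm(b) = 1.75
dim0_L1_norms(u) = [1.08, 1.62, 1.12]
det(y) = 0.05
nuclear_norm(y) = 2.31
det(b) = 0.17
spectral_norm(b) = 0.85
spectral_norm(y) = 1.29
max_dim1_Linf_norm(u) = 0.92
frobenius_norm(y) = 1.63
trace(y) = 1.68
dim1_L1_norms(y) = [1.16, 1.11, 2.04]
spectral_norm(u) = 1.10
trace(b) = 1.75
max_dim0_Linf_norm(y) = 0.9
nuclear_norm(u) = 2.45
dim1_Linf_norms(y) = [0.56, 0.5, 0.9]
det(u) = -0.48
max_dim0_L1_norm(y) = 1.7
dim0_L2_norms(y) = [0.79, 0.95, 1.05]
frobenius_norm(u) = 1.47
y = b + u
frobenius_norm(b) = 1.07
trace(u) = -0.07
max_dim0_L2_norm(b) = 0.77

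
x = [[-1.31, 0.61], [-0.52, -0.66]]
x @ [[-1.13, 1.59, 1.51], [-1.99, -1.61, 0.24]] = [[0.27, -3.06, -1.83],[1.90, 0.24, -0.94]]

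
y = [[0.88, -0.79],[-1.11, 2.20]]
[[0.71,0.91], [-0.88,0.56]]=y @ [[0.83, 2.31], [0.02, 1.42]]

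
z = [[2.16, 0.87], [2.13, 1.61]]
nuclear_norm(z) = 3.97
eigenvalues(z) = [3.27, 0.5]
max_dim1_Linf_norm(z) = 2.16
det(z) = 1.62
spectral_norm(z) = 3.51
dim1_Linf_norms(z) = [2.16, 2.13]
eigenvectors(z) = [[0.62,-0.46],[0.79,0.89]]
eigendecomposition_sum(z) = [[1.96, 1.03], [2.51, 1.31]] + [[0.20, -0.16],[-0.38, 0.30]]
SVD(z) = [[-0.66, -0.76], [-0.76, 0.66]] @ diag([3.5124921383492307, 0.46249213834923164]) @ [[-0.86,-0.51], [-0.51,0.86]]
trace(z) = 3.77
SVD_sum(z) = [[1.98,  1.17],[2.28,  1.35]] + [[0.18, -0.30],[-0.15, 0.26]]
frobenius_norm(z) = 3.54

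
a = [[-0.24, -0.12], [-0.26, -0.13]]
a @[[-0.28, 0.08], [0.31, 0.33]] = [[0.03,-0.06], [0.03,-0.06]]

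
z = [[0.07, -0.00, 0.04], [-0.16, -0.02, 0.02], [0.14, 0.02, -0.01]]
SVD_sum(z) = [[0.07, 0.01, -0.00], [-0.16, -0.02, 0.01], [0.14, 0.02, -0.01]] + [[0.0, -0.01, 0.04], [0.00, -0.0, 0.01], [-0.0, 0.00, -0.01]] + [[0.0, -0.00, -0.0], [-0.00, 0.00, 0.00], [-0.00, 0.00, 0.0]]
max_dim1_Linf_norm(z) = 0.16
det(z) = -0.00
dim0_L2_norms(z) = [0.22, 0.03, 0.05]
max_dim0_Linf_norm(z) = 0.16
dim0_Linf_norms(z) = [0.16, 0.02, 0.04]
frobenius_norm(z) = 0.23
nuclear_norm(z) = 0.27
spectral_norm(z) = 0.23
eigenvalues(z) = [0.11, -0.07, 0.0]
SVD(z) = [[-0.30, -0.95, -0.11], [0.72, -0.3, 0.63], [-0.63, 0.11, 0.77]] @ diag([0.22558928275194792, 0.04583730261203002, 0.00290124054757293]) @ [[-0.99,-0.12,0.04], [-0.06,0.18,-0.98], [-0.11,0.98,0.19]]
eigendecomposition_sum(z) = [[0.09, 0.00, 0.03], [-0.09, -0.0, -0.03], [0.08, 0.0, 0.03]] + [[-0.02,  -0.0,  0.01], [-0.07,  -0.02,  0.05], [0.06,  0.01,  -0.04]] + [[0.00, -0.00, -0.00],[-0.0, 0.00, 0.0],[-0.0, 0.00, 0.00]]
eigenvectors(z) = [[-0.56, 0.17, -0.12], [0.61, 0.76, 0.97], [-0.56, -0.63, 0.2]]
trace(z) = 0.04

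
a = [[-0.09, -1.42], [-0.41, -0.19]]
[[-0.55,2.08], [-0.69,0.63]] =a @ [[1.55, -0.88],[0.29, -1.41]]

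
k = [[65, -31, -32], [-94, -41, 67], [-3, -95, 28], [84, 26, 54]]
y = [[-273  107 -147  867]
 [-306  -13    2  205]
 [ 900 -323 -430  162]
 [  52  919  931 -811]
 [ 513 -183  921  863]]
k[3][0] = 84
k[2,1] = -95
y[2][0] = 900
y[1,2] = 2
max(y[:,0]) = 900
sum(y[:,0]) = 886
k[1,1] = -41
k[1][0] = -94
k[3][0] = 84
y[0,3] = 867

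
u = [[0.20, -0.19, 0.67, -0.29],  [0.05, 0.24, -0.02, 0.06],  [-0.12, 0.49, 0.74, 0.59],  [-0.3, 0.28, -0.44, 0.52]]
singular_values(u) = [1.11, 1.09, 0.2, 0.0]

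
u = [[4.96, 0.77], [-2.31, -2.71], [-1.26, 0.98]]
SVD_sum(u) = [[4.67, 1.61], [-2.90, -1.00], [-0.82, -0.28]] + [[0.29, -0.84], [0.59, -1.71], [-0.44, 1.26]]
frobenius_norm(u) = 6.36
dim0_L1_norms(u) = [8.53, 4.46]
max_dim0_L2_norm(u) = 5.61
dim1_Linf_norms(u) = [4.96, 2.71, 1.26]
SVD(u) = [[-0.84, -0.37],[0.52, -0.75],[0.15, 0.55]] @ diag([5.879802950847379, 2.4188049237601703]) @ [[-0.95, -0.33], [-0.33, 0.95]]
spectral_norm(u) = 5.88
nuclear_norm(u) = 8.30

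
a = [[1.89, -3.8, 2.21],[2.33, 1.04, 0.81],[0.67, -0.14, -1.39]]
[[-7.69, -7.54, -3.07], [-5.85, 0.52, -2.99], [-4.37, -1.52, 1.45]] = a @[[-3.47, -0.80, -0.68], [1.09, 1.89, -0.31], [1.36, 0.52, -1.34]]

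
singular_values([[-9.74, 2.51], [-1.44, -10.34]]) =[10.85, 9.62]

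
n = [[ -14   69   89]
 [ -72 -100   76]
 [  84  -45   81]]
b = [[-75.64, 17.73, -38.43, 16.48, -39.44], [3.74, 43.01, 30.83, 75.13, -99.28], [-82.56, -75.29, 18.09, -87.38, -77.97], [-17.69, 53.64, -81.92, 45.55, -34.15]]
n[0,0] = -14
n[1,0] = -72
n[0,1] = 69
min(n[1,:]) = -100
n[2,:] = [84, -45, 81]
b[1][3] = 75.13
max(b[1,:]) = 75.13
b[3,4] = -34.15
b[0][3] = 16.48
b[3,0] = -17.69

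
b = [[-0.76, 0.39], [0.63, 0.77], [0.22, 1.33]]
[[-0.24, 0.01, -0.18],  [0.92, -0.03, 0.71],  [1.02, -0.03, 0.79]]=b @ [[0.65,  -0.02,  0.5],[0.66,  -0.02,  0.51]]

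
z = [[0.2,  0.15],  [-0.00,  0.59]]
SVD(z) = [[0.27, -0.96], [0.96, 0.27]] @ diag([0.6109830340172543, 0.19313138570173072]) @ [[0.09, 1.00], [-1.00, 0.09]]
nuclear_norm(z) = 0.80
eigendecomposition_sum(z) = [[0.2, -0.08], [0.00, 0.0]] + [[0.00, 0.23], [0.00, 0.59]]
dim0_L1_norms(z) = [0.2, 0.74]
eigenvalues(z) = [0.2, 0.59]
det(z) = 0.12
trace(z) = 0.79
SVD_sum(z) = [[0.02,0.17], [0.05,0.59]] + [[0.18, -0.02], [-0.05, 0.00]]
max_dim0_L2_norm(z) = 0.61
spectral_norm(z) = 0.61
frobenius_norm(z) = 0.64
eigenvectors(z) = [[1.00, 0.36], [0.0, 0.93]]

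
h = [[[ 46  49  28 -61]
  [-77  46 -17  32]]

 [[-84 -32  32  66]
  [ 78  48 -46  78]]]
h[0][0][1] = 49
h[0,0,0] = 46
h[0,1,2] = -17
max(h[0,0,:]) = 49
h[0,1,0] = -77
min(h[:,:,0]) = -84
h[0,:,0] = [46, -77]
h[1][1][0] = 78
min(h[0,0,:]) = -61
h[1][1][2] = -46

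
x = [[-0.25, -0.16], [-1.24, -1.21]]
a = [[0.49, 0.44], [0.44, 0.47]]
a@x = [[-0.67, -0.61],[-0.69, -0.64]]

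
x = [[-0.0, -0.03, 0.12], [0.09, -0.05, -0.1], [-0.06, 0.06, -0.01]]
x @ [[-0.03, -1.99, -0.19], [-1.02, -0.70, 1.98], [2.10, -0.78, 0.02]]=[[0.28,-0.07,-0.06], [-0.16,-0.07,-0.12], [-0.08,0.09,0.13]]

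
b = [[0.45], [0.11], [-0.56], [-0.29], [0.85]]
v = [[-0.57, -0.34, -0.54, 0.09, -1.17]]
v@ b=[[-1.01]]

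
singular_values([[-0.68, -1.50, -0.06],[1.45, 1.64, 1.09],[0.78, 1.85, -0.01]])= [3.44, 0.96, 0.0]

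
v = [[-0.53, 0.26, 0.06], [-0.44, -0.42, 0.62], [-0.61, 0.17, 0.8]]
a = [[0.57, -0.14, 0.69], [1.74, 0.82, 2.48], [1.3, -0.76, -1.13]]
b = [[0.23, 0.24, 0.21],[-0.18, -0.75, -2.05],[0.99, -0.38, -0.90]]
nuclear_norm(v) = 2.17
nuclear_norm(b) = 3.58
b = v @ a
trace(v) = -0.15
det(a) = -1.83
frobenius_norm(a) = 3.77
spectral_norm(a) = 3.27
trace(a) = 0.26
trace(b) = -1.42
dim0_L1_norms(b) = [1.4, 1.37, 3.16]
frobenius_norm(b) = 2.62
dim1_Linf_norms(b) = [0.24, 2.05, 0.99]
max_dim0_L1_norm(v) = 1.58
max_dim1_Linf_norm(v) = 0.8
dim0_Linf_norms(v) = [0.61, 0.42, 0.8]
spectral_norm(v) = 1.32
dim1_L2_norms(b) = [0.39, 2.19, 1.39]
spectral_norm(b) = 2.42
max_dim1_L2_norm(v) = 1.02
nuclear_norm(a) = 5.42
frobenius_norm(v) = 1.47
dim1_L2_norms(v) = [0.59, 0.87, 1.02]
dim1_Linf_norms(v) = [0.53, 0.62, 0.8]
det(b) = -0.38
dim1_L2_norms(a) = [0.91, 3.14, 1.88]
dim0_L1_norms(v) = [1.58, 0.85, 1.48]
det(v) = 0.21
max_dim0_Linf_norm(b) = 2.05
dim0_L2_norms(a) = [2.25, 1.13, 2.81]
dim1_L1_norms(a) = [1.4, 5.04, 3.19]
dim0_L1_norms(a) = [3.61, 1.72, 4.3]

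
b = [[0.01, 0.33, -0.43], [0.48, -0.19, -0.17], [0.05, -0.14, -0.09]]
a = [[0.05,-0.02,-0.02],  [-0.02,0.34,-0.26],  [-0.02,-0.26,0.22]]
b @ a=[[0.00, 0.22, -0.18], [0.03, -0.03, 0.00], [0.01, -0.03, 0.02]]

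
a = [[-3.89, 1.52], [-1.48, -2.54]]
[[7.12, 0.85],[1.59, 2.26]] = a @ [[-1.69, -0.46], [0.36, -0.62]]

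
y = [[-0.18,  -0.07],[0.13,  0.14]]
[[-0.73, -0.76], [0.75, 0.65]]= y@[[3.12,3.74],[2.45,1.2]]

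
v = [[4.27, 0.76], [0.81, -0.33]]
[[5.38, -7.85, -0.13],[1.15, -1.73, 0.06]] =v @ [[1.31,-1.93,0.0], [-0.28,0.52,-0.17]]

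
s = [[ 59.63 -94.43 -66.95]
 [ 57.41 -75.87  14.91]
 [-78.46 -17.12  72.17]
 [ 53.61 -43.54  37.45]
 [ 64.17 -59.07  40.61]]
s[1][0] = 57.41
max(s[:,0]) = 64.17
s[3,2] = 37.45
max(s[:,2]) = 72.17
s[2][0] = -78.46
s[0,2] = -66.95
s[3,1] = -43.54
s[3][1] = -43.54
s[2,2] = 72.17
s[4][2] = 40.61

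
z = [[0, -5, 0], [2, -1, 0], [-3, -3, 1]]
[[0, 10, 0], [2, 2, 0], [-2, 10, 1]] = z @ [[1, 0, 0], [0, -2, 0], [1, 4, 1]]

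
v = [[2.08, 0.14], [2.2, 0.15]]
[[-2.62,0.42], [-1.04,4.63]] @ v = [[-4.53, -0.3], [8.02, 0.55]]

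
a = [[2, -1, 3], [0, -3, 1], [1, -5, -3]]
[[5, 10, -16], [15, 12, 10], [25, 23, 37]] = a @ [[0, 3, -3], [-5, -4, -5], [0, 0, -5]]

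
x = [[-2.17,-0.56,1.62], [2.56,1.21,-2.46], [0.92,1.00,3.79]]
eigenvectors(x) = [[-0.75, -0.28, 0.28],  [0.66, 0.93, -0.55],  [0.00, -0.25, 0.79]]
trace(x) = 2.83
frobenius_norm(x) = 6.16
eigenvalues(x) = [-1.68, 1.09, 3.42]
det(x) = -6.25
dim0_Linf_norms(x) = [2.56, 1.21, 3.79]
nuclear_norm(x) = 8.88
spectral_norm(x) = 5.12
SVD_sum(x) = [[-1.08,-0.25,2.19], [1.51,0.35,-3.07], [-1.26,-0.29,2.57]] + [[-0.96,-0.56,-0.54],[1.14,0.67,0.64],[2.19,1.28,1.23]] + [[-0.13, 0.25, -0.03], [-0.1, 0.19, -0.03], [-0.01, 0.01, -0.00]]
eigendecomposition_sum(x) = [[-2.17, -0.56, 0.39], [1.94, 0.50, -0.35], [0.01, 0.0, -0.0]] + [[-0.47, -0.53, -0.20], [1.54, 1.73, 0.65], [-0.41, -0.46, -0.17]] + [[0.47, 0.52, 1.42], [-0.92, -1.01, -2.76], [1.32, 1.46, 3.96]]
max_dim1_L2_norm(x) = 4.03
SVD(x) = [[-0.48, -0.36, 0.80], [0.67, 0.43, 0.60], [-0.56, 0.83, 0.04]] @ diag([5.115333038120637, 3.410561767506799, 0.3579613654186323]) @ [[0.44, 0.1, -0.89],[0.78, 0.45, 0.43],[-0.45, 0.88, -0.12]]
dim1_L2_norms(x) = [2.77, 3.75, 4.03]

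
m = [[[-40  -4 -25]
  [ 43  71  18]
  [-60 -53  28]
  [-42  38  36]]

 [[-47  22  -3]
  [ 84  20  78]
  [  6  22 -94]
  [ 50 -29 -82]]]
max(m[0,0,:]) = -4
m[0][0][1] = -4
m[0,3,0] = -42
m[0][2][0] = -60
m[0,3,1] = 38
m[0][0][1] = -4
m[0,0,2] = -25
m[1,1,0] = 84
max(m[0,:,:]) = 71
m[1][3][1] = -29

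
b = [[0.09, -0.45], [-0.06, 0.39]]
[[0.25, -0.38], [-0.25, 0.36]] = b@[[-1.56, 1.66], [-0.87, 1.17]]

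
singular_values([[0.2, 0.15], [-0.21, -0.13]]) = [0.35, 0.02]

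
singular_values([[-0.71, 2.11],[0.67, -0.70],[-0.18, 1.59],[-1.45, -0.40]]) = [2.86, 1.59]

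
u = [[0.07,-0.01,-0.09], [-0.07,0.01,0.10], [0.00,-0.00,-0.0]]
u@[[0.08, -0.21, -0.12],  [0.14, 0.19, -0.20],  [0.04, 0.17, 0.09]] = [[0.0, -0.03, -0.01], [-0.00, 0.03, 0.02], [0.0, 0.00, 0.00]]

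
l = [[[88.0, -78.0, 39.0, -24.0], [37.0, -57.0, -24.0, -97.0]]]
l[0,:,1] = [-78.0, -57.0]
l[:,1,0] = [37.0]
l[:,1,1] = [-57.0]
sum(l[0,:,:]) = -116.0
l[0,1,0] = 37.0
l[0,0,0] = 88.0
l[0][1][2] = -24.0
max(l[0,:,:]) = 88.0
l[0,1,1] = -57.0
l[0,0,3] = -24.0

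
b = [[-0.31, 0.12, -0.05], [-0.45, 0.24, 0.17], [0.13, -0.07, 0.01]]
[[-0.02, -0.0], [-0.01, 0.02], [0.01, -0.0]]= b @[[0.14, -0.00], [0.19, 0.02], [0.06, 0.11]]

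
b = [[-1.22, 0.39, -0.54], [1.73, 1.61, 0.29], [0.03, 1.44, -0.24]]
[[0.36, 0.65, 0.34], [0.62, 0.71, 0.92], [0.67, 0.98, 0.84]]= b @[[0.28,0.28,0.45], [0.28,0.42,0.34], [-1.09,-1.54,-1.4]]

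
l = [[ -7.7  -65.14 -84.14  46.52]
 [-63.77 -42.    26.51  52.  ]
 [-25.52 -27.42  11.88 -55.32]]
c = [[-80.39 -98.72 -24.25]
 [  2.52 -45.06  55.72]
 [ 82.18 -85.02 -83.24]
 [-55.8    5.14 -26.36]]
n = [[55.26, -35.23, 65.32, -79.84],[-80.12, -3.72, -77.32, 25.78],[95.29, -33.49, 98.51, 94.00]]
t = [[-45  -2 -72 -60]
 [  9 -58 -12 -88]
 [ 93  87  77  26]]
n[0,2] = 65.32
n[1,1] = -3.72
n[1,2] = -77.32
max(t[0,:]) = -2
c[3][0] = -55.8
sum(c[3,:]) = -77.02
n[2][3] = 94.0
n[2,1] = -33.49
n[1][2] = -77.32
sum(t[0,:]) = -179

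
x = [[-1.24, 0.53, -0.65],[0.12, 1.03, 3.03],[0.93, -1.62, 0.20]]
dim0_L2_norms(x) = [1.55, 1.99, 3.11]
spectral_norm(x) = 3.26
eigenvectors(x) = [[-0.90+0.00j,(-0.01+0.23j),-0.01-0.23j], [-0.35+0.00j,(-0.78+0j),-0.78-0.00j], [(0.25+0j),(0.16-0.56j),0.16+0.56j]]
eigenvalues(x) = [(-0.85+0j), (0.42+2.16j), (0.42-2.16j)]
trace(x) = -0.01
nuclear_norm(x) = 6.08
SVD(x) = [[0.16, -0.59, -0.79], [-0.98, -0.03, -0.18], [0.08, 0.81, -0.58]] @ diag([3.2554740744183825, 2.2619719633155344, 0.5584544636442939]) @ [[-0.08,  -0.33,  -0.94], [0.65,  -0.73,  0.2], [0.75,  0.6,  -0.27]]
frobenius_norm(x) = 4.00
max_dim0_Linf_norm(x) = 3.03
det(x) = -4.11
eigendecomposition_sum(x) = [[-0.93-0.00j, -0.07+0.00j, -0.38-0.00j], [(-0.36-0j), (-0.03+0j), -0.15-0.00j], [0.26+0.00j, (0.02-0j), (0.11+0j)]] + [[-0.15-0.08j, (0.3-0.15j), -0.13-0.48j], [0.24-0.53j, 0.53+0.98j, 1.59-0.51j], [(0.33+0.28j), -0.82+0.18j, (0.05+1.25j)]] + [[(-0.15+0.08j), (0.3+0.15j), (-0.13+0.48j)], [(0.24+0.53j), 0.53-0.98j, 1.59+0.51j], [0.33-0.28j, -0.82-0.18j, 0.05-1.25j]]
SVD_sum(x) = [[-0.04,-0.17,-0.5], [0.24,1.04,3.02], [-0.02,-0.09,-0.25]] + [[-0.87, 0.97, -0.27], [-0.04, 0.05, -0.01], [1.19, -1.34, 0.37]] + [[-0.33,-0.27,0.12], [-0.08,-0.06,0.03], [-0.24,-0.19,0.09]]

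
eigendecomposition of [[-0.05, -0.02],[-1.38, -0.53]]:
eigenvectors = [[0.36,0.04], [-0.93,1.0]]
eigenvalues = [0.0, -0.58]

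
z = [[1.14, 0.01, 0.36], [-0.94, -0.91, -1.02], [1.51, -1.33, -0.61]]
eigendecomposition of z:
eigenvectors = [[0.55, -0.23, -0.09],[-0.49, -0.61, 0.65],[0.68, 0.76, 0.75]]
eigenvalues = [1.57, -0.0, -1.95]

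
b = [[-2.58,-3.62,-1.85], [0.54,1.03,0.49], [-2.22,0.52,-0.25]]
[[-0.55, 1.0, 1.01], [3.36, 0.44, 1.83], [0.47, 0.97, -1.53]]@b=[[-0.28, 3.55, 1.26], [-12.49, -10.76, -6.46], [2.71, -1.5, -0.01]]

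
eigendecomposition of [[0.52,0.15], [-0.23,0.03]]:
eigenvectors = [[0.87,-0.35], [-0.49,0.94]]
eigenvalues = [0.43, 0.12]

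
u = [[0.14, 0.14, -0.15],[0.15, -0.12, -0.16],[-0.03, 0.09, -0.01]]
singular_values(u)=[0.3, 0.21, 0.03]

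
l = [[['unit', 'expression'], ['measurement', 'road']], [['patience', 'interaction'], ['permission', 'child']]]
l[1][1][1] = 'child'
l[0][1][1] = 'road'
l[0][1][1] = 'road'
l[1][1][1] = 'child'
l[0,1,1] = 'road'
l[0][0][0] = 'unit'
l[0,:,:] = [['unit', 'expression'], ['measurement', 'road']]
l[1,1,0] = 'permission'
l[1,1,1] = 'child'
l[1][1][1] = 'child'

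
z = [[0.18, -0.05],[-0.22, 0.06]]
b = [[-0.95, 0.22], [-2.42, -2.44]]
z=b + [[1.13, -0.27],[2.2, 2.5]]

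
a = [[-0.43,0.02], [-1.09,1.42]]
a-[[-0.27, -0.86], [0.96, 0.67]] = [[-0.16, 0.88], [-2.05, 0.75]]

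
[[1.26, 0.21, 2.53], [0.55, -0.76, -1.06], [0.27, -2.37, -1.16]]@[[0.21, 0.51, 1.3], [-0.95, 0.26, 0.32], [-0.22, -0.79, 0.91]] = [[-0.49, -1.30, 4.01], [1.07, 0.92, -0.49], [2.56, 0.44, -1.46]]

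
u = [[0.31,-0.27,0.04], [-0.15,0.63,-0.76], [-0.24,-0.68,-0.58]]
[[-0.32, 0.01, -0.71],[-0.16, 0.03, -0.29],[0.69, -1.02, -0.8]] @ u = [[0.07, 0.58, 0.39], [0.02, 0.26, 0.14], [0.56, -0.28, 1.27]]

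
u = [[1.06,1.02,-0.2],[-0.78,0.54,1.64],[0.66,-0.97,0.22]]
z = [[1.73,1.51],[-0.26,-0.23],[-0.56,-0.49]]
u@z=[[1.68, 1.46], [-2.41, -2.11], [1.27, 1.11]]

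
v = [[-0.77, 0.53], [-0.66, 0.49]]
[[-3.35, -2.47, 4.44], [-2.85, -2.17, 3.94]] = v@[[4.82, 2.18, -3.11], [0.68, -1.5, 3.85]]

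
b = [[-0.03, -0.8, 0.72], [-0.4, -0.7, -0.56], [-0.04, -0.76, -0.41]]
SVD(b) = [[-0.46,0.88,-0.12],[-0.65,-0.42,-0.63],[-0.61,-0.21,0.77]] @ diag([1.346497198593024, 1.0010651069819176, 0.23455051857631834]) @ [[0.22, 0.95, 0.21], [0.15, -0.25, 0.96], [0.96, -0.18, -0.20]]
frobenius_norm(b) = 1.69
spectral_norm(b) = 1.35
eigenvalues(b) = [-1.26, 0.56, -0.45]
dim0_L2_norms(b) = [0.4, 1.31, 1.0]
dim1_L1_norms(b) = [1.55, 1.66, 1.21]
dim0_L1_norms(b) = [0.47, 2.26, 1.69]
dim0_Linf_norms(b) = [0.4, 0.8, 0.72]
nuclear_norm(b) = 2.58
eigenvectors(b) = [[-0.09, -0.87, -0.83],[-0.74, 0.4, 0.07],[-0.67, -0.28, 0.56]]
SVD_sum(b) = [[-0.14, -0.59, -0.13], [-0.19, -0.83, -0.18], [-0.18, -0.78, -0.17]] + [[0.13,-0.22,0.84],[-0.06,0.10,-0.41],[-0.03,0.05,-0.20]] + [[-0.03,0.01,0.01], [-0.14,0.03,0.03], [0.17,-0.03,-0.04]]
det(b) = 0.32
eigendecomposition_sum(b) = [[-0.04, -0.11, -0.04],[-0.31, -0.91, -0.34],[-0.28, -0.82, -0.31]] + [[0.25, -0.41, 0.42], [-0.11, 0.19, -0.19], [0.08, -0.13, 0.13]] + [[-0.24,-0.28,0.35], [0.02,0.02,-0.03], [0.16,0.19,-0.23]]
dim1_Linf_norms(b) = [0.8, 0.7, 0.76]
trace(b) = -1.14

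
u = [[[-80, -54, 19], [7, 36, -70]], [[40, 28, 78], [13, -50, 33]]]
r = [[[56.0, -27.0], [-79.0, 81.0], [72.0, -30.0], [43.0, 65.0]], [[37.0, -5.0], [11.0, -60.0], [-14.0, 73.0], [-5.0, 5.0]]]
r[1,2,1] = 73.0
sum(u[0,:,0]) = -73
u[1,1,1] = -50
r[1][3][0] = -5.0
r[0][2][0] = 72.0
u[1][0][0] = 40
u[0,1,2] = -70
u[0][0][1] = -54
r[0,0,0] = 56.0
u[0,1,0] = 7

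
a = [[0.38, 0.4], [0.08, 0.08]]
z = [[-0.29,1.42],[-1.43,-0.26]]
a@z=[[-0.68, 0.44], [-0.14, 0.09]]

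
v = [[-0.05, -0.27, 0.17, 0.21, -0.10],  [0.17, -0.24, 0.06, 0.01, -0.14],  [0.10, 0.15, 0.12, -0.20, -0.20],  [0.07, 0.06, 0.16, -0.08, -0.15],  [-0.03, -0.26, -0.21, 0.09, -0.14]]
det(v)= -0.000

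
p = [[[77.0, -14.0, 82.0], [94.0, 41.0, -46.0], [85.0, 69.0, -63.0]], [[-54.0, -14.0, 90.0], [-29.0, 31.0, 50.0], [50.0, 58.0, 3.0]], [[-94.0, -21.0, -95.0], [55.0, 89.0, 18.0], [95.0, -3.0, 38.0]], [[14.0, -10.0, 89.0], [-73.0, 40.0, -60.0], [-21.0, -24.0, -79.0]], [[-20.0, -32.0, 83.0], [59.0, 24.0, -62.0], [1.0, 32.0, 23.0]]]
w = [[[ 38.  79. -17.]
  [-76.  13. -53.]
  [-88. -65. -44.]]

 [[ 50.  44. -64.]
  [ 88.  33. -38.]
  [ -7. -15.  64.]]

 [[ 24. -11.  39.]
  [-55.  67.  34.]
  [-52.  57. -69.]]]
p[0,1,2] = -46.0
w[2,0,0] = 24.0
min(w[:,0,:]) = -64.0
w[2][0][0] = 24.0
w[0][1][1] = 13.0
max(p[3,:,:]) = 89.0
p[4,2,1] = 32.0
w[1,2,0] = -7.0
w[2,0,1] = -11.0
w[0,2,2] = -44.0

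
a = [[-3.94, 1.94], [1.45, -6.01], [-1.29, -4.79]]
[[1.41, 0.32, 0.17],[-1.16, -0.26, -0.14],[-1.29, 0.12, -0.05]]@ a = [[-5.31, -0.00],  [4.37, -0.02],  [5.32, -2.98]]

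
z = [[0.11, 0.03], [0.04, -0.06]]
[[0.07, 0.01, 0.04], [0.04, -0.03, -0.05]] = z@[[0.69, -0.0, 0.12],  [-0.21, 0.49, 0.97]]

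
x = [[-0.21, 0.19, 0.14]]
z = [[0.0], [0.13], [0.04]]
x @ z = [[0.03]]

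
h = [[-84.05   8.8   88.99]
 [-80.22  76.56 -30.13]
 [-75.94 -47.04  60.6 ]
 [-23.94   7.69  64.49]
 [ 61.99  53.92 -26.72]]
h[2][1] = -47.04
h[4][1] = 53.92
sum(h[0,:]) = 13.739999999999995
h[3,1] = 7.69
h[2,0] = -75.94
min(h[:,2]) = -30.13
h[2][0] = -75.94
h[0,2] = 88.99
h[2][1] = -47.04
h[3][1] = 7.69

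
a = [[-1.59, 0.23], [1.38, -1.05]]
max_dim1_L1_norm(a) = 2.43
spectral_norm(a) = 2.29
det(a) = 1.35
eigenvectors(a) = [[-0.54, -0.25], [0.84, -0.97]]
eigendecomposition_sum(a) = [[-1.39, 0.36], [2.15, -0.55]] + [[-0.2, -0.13], [-0.77, -0.50]]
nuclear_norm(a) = 2.88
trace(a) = -2.64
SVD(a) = [[-0.68, 0.74], [0.74, 0.68]] @ diag([2.2888733573298348, 0.5907273094293602]) @ [[0.91, -0.41],[-0.41, -0.91]]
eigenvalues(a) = [-1.94, -0.7]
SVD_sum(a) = [[-1.41, 0.63], [1.54, -0.69]] + [[-0.18, -0.4], [-0.16, -0.36]]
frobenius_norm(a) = 2.36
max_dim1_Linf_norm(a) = 1.59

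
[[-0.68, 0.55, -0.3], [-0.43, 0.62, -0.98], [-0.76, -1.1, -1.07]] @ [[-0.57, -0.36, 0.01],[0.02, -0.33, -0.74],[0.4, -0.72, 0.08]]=[[0.28, 0.28, -0.44], [-0.13, 0.66, -0.54], [-0.02, 1.41, 0.72]]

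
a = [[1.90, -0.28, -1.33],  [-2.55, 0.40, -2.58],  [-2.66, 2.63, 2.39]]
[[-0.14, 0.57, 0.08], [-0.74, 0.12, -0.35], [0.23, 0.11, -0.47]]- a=[[-2.04, 0.85, 1.41], [1.81, -0.28, 2.23], [2.89, -2.52, -2.86]]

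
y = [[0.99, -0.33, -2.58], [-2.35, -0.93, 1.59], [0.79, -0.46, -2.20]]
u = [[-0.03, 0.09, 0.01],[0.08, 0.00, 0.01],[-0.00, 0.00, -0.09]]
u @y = [[-0.23,-0.08,0.2], [0.09,-0.03,-0.23], [-0.07,0.04,0.2]]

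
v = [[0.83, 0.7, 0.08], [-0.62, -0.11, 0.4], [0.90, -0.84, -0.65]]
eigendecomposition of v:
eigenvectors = [[(-0.72+0j), (-0.01-0.25j), -0.01+0.25j], [(0.24+0j), (0.34+0.39j), 0.34-0.39j], [(-0.65+0j), -0.82+0.00j, (-0.82-0j)]]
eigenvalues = [(0.67+0j), (-0.3+0.67j), (-0.3-0.67j)]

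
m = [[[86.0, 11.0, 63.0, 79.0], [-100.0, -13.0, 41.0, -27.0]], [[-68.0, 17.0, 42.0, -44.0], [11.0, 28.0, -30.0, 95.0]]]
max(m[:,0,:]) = 86.0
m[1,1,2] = -30.0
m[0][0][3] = 79.0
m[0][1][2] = 41.0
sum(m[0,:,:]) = 140.0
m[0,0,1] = 11.0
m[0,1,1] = -13.0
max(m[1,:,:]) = 95.0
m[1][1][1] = 28.0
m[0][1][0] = -100.0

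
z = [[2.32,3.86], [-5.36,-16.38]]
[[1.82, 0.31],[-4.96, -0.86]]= z@[[0.62, 0.10], [0.10, 0.02]]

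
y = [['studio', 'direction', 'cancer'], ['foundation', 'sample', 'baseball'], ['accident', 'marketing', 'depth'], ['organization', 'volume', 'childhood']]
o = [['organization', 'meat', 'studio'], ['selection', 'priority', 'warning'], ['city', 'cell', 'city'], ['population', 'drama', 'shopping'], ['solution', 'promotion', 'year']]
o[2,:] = ['city', 'cell', 'city']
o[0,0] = 'organization'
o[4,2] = 'year'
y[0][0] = 'studio'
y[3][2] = 'childhood'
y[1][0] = 'foundation'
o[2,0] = 'city'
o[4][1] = 'promotion'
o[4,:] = ['solution', 'promotion', 'year']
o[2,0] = 'city'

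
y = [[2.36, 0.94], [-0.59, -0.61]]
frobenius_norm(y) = 2.68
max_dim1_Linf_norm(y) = 2.36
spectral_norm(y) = 2.66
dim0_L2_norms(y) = [2.43, 1.12]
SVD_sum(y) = [[2.32,1.03],[-0.72,-0.32]] + [[0.04, -0.09], [0.13, -0.29]]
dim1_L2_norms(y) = [2.54, 0.85]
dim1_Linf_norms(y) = [2.36, 0.61]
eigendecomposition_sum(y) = [[2.33,0.79], [-0.5,-0.17]] + [[0.03, 0.15], [-0.09, -0.44]]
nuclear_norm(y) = 2.99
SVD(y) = [[-0.96, 0.30], [0.3, 0.96]] @ diag([2.6575366223390935, 0.3330151662109726]) @ [[-0.91, -0.41], [0.41, -0.91]]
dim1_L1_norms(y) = [3.3, 1.2]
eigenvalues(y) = [2.16, -0.41]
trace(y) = 1.75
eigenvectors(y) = [[0.98, -0.32], [-0.21, 0.95]]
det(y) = -0.89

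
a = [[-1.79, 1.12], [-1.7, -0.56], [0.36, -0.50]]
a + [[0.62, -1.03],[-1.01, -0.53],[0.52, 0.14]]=[[-1.17, 0.09], [-2.71, -1.09], [0.88, -0.36]]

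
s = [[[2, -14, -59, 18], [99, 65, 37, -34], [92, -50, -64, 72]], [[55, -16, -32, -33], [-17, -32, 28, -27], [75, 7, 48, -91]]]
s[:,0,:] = [[2, -14, -59, 18], [55, -16, -32, -33]]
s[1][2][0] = 75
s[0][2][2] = -64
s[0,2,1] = -50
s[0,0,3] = 18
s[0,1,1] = 65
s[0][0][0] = 2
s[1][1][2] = 28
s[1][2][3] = -91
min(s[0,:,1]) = -50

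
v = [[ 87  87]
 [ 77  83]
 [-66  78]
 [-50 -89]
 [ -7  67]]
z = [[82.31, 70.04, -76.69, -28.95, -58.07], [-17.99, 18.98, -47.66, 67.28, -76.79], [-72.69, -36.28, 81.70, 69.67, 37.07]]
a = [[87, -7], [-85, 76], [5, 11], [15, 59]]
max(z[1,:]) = 67.28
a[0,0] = 87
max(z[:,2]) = 81.7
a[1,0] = -85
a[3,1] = 59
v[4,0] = -7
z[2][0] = -72.69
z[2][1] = -36.28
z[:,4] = [-58.07, -76.79, 37.07]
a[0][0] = 87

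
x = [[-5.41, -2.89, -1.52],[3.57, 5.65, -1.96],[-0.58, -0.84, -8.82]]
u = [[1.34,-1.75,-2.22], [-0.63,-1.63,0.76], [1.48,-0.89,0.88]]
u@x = [[-12.21, -11.9, 20.97],[-2.85, -8.03, -2.55],[-11.69, -10.04, -8.27]]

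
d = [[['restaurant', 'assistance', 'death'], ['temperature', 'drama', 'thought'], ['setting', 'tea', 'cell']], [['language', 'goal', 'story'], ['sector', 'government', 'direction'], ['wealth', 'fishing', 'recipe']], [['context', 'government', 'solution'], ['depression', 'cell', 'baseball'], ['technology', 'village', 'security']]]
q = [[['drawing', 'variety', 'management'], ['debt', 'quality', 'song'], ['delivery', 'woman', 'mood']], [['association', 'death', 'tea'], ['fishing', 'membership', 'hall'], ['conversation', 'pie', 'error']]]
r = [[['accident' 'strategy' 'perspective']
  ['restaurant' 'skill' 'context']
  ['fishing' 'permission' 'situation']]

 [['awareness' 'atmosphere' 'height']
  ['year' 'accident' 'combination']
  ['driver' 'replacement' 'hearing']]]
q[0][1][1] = 'quality'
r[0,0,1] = 'strategy'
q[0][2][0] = 'delivery'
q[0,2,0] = 'delivery'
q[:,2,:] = [['delivery', 'woman', 'mood'], ['conversation', 'pie', 'error']]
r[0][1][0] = 'restaurant'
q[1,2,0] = 'conversation'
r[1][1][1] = 'accident'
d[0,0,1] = 'assistance'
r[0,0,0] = 'accident'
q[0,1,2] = 'song'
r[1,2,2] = 'hearing'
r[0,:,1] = ['strategy', 'skill', 'permission']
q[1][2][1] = 'pie'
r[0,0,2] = 'perspective'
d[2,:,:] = [['context', 'government', 'solution'], ['depression', 'cell', 'baseball'], ['technology', 'village', 'security']]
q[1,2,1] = 'pie'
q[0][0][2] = 'management'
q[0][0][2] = 'management'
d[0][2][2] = 'cell'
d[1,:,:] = [['language', 'goal', 'story'], ['sector', 'government', 'direction'], ['wealth', 'fishing', 'recipe']]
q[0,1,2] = 'song'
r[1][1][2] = 'combination'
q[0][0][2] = 'management'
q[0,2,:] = ['delivery', 'woman', 'mood']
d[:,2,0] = ['setting', 'wealth', 'technology']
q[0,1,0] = 'debt'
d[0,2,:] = ['setting', 'tea', 'cell']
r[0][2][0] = 'fishing'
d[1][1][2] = 'direction'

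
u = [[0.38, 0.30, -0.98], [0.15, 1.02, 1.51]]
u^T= [[0.38, 0.15], [0.3, 1.02], [-0.98, 1.51]]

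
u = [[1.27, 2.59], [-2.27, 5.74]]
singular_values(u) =[6.51, 2.02]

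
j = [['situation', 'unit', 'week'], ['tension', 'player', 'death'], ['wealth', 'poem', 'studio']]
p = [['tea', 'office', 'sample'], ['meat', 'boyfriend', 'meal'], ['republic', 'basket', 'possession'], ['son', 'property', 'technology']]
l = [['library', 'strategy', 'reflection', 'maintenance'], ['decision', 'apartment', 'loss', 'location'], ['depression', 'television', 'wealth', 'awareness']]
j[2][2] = 'studio'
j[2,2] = 'studio'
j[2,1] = 'poem'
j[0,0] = 'situation'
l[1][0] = 'decision'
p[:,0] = ['tea', 'meat', 'republic', 'son']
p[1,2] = 'meal'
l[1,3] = 'location'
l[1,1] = 'apartment'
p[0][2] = 'sample'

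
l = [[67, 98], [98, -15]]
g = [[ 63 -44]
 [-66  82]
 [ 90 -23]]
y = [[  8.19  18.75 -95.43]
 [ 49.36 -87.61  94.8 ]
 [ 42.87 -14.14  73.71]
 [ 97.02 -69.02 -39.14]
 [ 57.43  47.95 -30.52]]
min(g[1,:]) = -66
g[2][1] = -23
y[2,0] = 42.87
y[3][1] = -69.02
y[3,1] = -69.02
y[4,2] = -30.52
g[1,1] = 82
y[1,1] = -87.61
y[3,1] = -69.02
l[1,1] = -15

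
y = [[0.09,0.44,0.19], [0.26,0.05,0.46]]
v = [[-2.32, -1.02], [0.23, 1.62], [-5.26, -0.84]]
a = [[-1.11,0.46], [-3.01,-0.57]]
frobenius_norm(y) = 0.72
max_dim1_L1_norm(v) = 6.1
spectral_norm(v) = 5.90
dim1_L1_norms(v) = [3.34, 1.85, 6.1]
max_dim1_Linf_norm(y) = 0.46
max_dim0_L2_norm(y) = 0.5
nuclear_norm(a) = 3.86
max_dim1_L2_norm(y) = 0.53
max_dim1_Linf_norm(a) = 3.01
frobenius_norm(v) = 6.12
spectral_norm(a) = 3.23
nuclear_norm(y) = 0.98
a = y @ v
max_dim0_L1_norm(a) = 4.12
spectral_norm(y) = 0.63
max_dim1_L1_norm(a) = 3.58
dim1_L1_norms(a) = [1.57, 3.58]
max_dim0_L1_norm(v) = 7.81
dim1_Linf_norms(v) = [2.32, 1.62, 5.26]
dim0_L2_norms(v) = [5.75, 2.09]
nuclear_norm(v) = 7.54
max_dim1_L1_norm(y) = 0.77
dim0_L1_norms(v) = [7.81, 3.48]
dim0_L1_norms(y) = [0.35, 0.49, 0.65]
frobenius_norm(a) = 3.29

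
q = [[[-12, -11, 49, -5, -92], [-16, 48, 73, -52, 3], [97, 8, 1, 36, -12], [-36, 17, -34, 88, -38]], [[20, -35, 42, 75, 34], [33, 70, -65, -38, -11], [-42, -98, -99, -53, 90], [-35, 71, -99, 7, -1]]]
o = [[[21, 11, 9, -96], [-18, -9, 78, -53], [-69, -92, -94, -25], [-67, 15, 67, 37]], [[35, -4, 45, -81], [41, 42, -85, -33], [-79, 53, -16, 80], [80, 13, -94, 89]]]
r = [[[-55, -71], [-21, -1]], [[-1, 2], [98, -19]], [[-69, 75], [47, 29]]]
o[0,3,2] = 67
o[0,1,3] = -53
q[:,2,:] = [[97, 8, 1, 36, -12], [-42, -98, -99, -53, 90]]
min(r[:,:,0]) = -69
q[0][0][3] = -5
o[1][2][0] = -79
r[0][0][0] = -55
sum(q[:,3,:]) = -60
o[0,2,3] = -25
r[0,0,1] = -71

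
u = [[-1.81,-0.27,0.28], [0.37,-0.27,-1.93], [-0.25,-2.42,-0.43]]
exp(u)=[[0.09, -0.47, 0.41],[0.49, 3.10, -2.59],[-0.52, -3.27, 2.89]]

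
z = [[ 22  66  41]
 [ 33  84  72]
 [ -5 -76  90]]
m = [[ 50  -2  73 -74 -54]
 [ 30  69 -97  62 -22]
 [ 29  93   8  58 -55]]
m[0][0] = 50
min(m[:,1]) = -2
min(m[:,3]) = -74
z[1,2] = 72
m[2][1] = 93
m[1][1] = 69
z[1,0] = 33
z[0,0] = 22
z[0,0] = 22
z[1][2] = 72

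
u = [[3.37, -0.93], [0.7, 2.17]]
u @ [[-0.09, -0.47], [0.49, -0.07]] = [[-0.76, -1.52],[1.0, -0.48]]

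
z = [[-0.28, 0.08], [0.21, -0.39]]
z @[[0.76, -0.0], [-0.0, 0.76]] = [[-0.21,0.06], [0.16,-0.3]]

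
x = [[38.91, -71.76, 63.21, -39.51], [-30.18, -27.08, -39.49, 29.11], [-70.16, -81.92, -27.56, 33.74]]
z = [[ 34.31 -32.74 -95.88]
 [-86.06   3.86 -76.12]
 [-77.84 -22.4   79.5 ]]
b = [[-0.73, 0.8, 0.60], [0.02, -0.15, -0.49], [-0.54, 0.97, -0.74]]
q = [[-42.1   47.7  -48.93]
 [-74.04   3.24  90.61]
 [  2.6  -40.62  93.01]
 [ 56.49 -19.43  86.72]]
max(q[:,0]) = 56.49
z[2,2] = 79.5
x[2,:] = [-70.16, -81.92, -27.56, 33.74]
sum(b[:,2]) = -0.632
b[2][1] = 0.971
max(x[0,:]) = 63.21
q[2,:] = [2.6, -40.62, 93.01]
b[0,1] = 0.805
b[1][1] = -0.154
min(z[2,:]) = -77.84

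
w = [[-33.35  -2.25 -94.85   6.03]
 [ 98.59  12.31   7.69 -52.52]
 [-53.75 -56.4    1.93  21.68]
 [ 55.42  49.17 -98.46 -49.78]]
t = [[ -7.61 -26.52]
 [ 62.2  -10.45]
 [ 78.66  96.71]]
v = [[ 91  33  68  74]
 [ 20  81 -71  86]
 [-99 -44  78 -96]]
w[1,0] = 98.59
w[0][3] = 6.03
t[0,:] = [-7.61, -26.52]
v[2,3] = -96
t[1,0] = 62.2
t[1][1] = -10.45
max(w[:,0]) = 98.59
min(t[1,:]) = -10.45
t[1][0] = 62.2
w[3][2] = -98.46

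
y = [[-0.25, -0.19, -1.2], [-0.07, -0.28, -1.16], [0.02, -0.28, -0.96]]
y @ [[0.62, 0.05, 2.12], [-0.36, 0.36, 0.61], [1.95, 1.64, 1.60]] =[[-2.43, -2.05, -2.57],[-2.2, -2.01, -2.18],[-1.76, -1.67, -1.66]]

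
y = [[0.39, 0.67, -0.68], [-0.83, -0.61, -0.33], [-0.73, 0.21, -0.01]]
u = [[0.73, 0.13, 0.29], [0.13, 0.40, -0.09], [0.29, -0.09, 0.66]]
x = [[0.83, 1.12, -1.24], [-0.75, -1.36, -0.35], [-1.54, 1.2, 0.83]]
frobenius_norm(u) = 1.16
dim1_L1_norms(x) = [3.19, 2.46, 3.57]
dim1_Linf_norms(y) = [0.68, 0.83, 0.73]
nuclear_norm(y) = 2.73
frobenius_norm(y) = 1.68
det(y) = 0.61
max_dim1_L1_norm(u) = 1.15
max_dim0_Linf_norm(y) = 0.83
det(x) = 4.43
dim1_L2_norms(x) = [1.87, 1.59, 2.12]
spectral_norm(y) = 1.34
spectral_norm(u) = 0.99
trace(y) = -0.23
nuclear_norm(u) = 1.79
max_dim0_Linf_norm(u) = 0.73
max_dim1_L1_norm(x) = 3.57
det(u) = 0.14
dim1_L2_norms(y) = [1.03, 1.08, 0.76]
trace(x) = 0.30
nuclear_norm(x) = 5.31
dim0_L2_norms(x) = [1.9, 2.13, 1.53]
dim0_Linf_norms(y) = [0.83, 0.67, 0.68]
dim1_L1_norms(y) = [1.74, 1.77, 0.95]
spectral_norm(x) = 2.26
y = x @ u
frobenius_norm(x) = 3.24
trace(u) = 1.79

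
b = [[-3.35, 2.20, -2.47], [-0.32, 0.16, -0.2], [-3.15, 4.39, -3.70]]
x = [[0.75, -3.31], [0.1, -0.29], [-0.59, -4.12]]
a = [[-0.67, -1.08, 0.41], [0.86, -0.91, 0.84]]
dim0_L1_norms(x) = [1.44, 7.72]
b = x @ a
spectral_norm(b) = 7.99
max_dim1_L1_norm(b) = 11.24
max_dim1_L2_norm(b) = 6.55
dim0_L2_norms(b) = [4.61, 4.91, 4.45]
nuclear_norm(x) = 6.25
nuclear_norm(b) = 9.18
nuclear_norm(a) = 2.79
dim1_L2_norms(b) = [4.71, 0.41, 6.55]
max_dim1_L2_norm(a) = 1.51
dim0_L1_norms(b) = [6.82, 6.75, 6.37]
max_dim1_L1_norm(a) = 2.61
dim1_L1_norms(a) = [2.16, 2.61]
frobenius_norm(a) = 2.01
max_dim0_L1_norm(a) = 1.99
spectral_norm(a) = 1.68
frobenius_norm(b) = 8.08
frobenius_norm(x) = 5.38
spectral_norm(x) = 5.29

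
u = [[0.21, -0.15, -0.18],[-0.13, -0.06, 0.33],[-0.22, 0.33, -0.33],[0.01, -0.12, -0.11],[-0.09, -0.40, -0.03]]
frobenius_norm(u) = 0.83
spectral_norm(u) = 0.61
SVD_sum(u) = [[0.01, -0.05, 0.03], [0.04, -0.17, 0.11], [-0.09, 0.40, -0.27], [0.01, -0.03, 0.02], [0.05, -0.24, 0.16]] + [[0.10, -0.14, -0.23], [-0.09, 0.13, 0.23], [0.01, -0.02, -0.03], [0.05, -0.07, -0.12], [0.06, -0.09, -0.15]] + [[0.10, 0.04, 0.02], [-0.07, -0.03, -0.01], [-0.14, -0.05, -0.03], [-0.05, -0.02, -0.01], [-0.2, -0.07, -0.04]]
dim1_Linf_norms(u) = [0.21, 0.33, 0.33, 0.12, 0.4]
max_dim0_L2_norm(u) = 0.56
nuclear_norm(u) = 1.39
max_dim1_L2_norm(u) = 0.52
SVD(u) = [[0.10, -0.61, -0.36], [0.34, 0.6, 0.26], [-0.80, -0.08, 0.51], [0.06, -0.32, 0.17], [0.48, -0.39, 0.72]] @ diag([0.612051469557697, 0.4703859727740989, 0.30713195084462974]) @ [[0.18, -0.82, 0.55],[-0.33, 0.47, 0.81],[-0.93, -0.33, -0.19]]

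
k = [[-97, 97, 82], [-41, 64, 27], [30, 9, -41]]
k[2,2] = -41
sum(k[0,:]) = 82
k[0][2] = 82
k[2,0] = 30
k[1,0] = -41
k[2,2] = -41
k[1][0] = -41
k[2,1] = 9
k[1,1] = 64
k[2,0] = 30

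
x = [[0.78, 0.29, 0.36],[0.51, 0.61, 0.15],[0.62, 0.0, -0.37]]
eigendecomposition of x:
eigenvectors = [[-0.26, 0.69, 0.35], [-0.01, 0.67, -0.89], [0.97, 0.27, 0.30]]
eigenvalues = [-0.54, 1.2, 0.36]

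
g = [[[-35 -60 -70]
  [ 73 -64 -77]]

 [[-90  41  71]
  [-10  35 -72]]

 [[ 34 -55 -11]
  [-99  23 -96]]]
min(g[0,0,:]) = -70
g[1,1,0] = -10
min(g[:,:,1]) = -64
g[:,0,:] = [[-35, -60, -70], [-90, 41, 71], [34, -55, -11]]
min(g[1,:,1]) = 35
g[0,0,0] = -35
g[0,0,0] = -35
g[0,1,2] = -77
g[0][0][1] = -60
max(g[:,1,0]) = 73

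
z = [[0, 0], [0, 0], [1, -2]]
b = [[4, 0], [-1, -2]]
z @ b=[[0, 0], [0, 0], [6, 4]]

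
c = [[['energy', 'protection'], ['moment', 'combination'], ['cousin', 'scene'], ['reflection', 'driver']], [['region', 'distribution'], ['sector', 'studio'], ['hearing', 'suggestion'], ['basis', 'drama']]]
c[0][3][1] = 'driver'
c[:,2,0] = ['cousin', 'hearing']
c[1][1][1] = 'studio'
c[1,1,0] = 'sector'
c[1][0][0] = 'region'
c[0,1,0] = 'moment'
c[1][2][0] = 'hearing'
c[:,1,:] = [['moment', 'combination'], ['sector', 'studio']]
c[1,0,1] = 'distribution'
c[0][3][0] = 'reflection'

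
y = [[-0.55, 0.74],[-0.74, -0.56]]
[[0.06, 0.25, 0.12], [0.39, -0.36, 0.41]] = y@[[-0.38,0.15,-0.43],  [-0.20,0.45,-0.16]]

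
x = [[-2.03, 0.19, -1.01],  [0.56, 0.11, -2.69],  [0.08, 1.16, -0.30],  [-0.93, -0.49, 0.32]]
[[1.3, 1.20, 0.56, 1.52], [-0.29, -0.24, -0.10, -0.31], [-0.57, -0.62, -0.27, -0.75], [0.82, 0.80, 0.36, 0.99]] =x @ [[-0.66,-0.61,-0.28,-0.77], [-0.46,-0.51,-0.22,-0.61], [-0.05,-0.06,-0.03,-0.07]]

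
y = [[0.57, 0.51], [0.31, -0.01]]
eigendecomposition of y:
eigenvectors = [[0.93,-0.55], [0.37,0.84]]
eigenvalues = [0.77, -0.21]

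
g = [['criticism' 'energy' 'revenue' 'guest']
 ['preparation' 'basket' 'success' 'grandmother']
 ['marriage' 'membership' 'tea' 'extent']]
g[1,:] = ['preparation', 'basket', 'success', 'grandmother']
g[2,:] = ['marriage', 'membership', 'tea', 'extent']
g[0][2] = 'revenue'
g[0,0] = 'criticism'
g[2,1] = 'membership'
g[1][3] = 'grandmother'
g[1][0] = 'preparation'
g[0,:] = ['criticism', 'energy', 'revenue', 'guest']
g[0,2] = 'revenue'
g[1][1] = 'basket'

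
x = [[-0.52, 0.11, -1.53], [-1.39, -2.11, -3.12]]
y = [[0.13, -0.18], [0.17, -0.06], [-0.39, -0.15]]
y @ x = [[0.18, 0.39, 0.36], [-0.01, 0.15, -0.07], [0.41, 0.27, 1.06]]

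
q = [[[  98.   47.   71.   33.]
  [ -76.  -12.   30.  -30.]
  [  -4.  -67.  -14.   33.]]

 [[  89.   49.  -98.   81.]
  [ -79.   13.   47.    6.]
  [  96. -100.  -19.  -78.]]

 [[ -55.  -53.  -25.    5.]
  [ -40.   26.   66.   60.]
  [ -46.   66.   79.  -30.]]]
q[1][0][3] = 81.0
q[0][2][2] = -14.0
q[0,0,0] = 98.0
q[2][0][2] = -25.0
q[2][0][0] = -55.0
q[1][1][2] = 47.0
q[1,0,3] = 81.0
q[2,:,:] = [[-55.0, -53.0, -25.0, 5.0], [-40.0, 26.0, 66.0, 60.0], [-46.0, 66.0, 79.0, -30.0]]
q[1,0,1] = 49.0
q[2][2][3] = -30.0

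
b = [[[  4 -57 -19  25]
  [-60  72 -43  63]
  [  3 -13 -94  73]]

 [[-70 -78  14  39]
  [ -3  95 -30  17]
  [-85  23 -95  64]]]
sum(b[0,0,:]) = -47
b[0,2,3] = 73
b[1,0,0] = -70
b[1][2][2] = -95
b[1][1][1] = 95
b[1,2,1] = 23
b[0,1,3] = 63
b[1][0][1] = -78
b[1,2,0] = -85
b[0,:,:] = [[4, -57, -19, 25], [-60, 72, -43, 63], [3, -13, -94, 73]]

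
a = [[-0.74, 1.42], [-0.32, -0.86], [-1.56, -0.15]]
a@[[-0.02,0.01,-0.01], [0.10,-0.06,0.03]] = [[0.16, -0.09, 0.05], [-0.08, 0.05, -0.02], [0.02, -0.01, 0.01]]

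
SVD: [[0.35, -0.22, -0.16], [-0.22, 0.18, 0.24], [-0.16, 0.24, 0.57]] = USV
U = [[-0.47, -0.76, -0.44],[0.45, 0.21, -0.87],[0.76, -0.61, 0.24]]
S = [0.81, 0.28, 0.0]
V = [[-0.47, 0.45, 0.76], [-0.76, 0.21, -0.61], [-0.44, -0.87, 0.24]]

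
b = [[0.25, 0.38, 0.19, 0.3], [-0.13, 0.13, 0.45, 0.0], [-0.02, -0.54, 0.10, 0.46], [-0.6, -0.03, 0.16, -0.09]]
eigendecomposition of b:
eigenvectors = [[(-0.58+0j), (-0.58-0j), (-0.11-0.43j), -0.11+0.43j], [(-0.29-0.25j), (-0.29+0.25j), 0.29+0.33j, (0.29-0.33j)], [0.03-0.47j, (0.03+0.47j), (-0.48-0.06j), -0.48+0.06j], [(0.23-0.48j), (0.23+0.48j), 0.62+0.00j, (0.62-0j)]]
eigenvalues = [(0.32+0.57j), (0.32-0.57j), (-0.12+0.38j), (-0.12-0.38j)]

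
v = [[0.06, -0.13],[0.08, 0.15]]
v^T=[[0.06, 0.08], [-0.13, 0.15]]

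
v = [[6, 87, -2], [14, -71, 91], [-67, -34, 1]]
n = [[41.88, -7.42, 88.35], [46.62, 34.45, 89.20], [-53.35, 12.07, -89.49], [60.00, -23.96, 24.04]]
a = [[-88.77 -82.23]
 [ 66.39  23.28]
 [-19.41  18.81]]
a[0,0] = -88.77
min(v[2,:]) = -67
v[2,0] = -67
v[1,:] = [14, -71, 91]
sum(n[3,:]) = 60.08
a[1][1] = 23.28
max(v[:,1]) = 87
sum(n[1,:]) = 170.26999999999998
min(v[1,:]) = -71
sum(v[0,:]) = 91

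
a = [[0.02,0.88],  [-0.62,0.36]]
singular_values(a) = [0.99, 0.56]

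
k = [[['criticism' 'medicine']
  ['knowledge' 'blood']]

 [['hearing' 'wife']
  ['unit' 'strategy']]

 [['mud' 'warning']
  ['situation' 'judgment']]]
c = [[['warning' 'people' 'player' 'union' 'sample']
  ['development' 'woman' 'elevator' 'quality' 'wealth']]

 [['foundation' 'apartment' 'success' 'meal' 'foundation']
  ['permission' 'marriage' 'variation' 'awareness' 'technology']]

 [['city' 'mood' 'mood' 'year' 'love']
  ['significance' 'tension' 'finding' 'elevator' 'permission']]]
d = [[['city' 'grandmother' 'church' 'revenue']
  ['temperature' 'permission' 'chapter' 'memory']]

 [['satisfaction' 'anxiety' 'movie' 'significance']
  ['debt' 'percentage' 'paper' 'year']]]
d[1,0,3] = 'significance'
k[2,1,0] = 'situation'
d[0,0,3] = 'revenue'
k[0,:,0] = ['criticism', 'knowledge']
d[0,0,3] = 'revenue'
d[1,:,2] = ['movie', 'paper']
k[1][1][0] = 'unit'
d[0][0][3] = 'revenue'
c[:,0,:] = [['warning', 'people', 'player', 'union', 'sample'], ['foundation', 'apartment', 'success', 'meal', 'foundation'], ['city', 'mood', 'mood', 'year', 'love']]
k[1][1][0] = 'unit'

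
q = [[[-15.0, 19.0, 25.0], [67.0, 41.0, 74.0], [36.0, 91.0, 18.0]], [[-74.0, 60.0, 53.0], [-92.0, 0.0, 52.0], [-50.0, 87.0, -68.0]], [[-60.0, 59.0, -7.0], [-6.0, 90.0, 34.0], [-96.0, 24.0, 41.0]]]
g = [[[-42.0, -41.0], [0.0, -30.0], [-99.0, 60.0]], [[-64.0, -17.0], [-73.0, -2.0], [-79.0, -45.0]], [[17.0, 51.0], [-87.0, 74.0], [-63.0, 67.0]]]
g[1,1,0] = -73.0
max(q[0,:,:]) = 91.0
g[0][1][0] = 0.0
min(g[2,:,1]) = 51.0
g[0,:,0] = [-42.0, 0.0, -99.0]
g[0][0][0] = -42.0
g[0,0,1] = -41.0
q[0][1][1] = 41.0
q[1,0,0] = -74.0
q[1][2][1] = 87.0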